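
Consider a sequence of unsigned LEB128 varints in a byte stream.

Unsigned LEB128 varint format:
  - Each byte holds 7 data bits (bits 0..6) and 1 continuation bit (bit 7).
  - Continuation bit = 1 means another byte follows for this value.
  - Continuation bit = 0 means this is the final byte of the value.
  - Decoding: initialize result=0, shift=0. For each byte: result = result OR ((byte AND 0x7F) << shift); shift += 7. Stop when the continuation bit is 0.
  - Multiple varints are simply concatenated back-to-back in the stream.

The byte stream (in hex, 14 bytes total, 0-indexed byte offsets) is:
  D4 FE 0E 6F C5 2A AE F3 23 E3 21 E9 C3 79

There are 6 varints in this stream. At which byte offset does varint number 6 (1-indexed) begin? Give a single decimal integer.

Answer: 11

Derivation:
  byte[0]=0xD4 cont=1 payload=0x54=84: acc |= 84<<0 -> acc=84 shift=7
  byte[1]=0xFE cont=1 payload=0x7E=126: acc |= 126<<7 -> acc=16212 shift=14
  byte[2]=0x0E cont=0 payload=0x0E=14: acc |= 14<<14 -> acc=245588 shift=21 [end]
Varint 1: bytes[0:3] = D4 FE 0E -> value 245588 (3 byte(s))
  byte[3]=0x6F cont=0 payload=0x6F=111: acc |= 111<<0 -> acc=111 shift=7 [end]
Varint 2: bytes[3:4] = 6F -> value 111 (1 byte(s))
  byte[4]=0xC5 cont=1 payload=0x45=69: acc |= 69<<0 -> acc=69 shift=7
  byte[5]=0x2A cont=0 payload=0x2A=42: acc |= 42<<7 -> acc=5445 shift=14 [end]
Varint 3: bytes[4:6] = C5 2A -> value 5445 (2 byte(s))
  byte[6]=0xAE cont=1 payload=0x2E=46: acc |= 46<<0 -> acc=46 shift=7
  byte[7]=0xF3 cont=1 payload=0x73=115: acc |= 115<<7 -> acc=14766 shift=14
  byte[8]=0x23 cont=0 payload=0x23=35: acc |= 35<<14 -> acc=588206 shift=21 [end]
Varint 4: bytes[6:9] = AE F3 23 -> value 588206 (3 byte(s))
  byte[9]=0xE3 cont=1 payload=0x63=99: acc |= 99<<0 -> acc=99 shift=7
  byte[10]=0x21 cont=0 payload=0x21=33: acc |= 33<<7 -> acc=4323 shift=14 [end]
Varint 5: bytes[9:11] = E3 21 -> value 4323 (2 byte(s))
  byte[11]=0xE9 cont=1 payload=0x69=105: acc |= 105<<0 -> acc=105 shift=7
  byte[12]=0xC3 cont=1 payload=0x43=67: acc |= 67<<7 -> acc=8681 shift=14
  byte[13]=0x79 cont=0 payload=0x79=121: acc |= 121<<14 -> acc=1991145 shift=21 [end]
Varint 6: bytes[11:14] = E9 C3 79 -> value 1991145 (3 byte(s))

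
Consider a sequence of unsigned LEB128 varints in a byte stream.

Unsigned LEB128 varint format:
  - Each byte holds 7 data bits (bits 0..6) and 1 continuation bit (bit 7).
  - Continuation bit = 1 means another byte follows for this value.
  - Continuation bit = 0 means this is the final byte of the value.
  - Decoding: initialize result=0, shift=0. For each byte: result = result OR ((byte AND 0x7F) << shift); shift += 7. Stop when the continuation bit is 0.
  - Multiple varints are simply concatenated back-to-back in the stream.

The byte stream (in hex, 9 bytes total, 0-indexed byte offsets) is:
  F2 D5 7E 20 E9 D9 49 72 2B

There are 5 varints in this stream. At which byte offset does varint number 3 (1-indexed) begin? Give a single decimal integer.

  byte[0]=0xF2 cont=1 payload=0x72=114: acc |= 114<<0 -> acc=114 shift=7
  byte[1]=0xD5 cont=1 payload=0x55=85: acc |= 85<<7 -> acc=10994 shift=14
  byte[2]=0x7E cont=0 payload=0x7E=126: acc |= 126<<14 -> acc=2075378 shift=21 [end]
Varint 1: bytes[0:3] = F2 D5 7E -> value 2075378 (3 byte(s))
  byte[3]=0x20 cont=0 payload=0x20=32: acc |= 32<<0 -> acc=32 shift=7 [end]
Varint 2: bytes[3:4] = 20 -> value 32 (1 byte(s))
  byte[4]=0xE9 cont=1 payload=0x69=105: acc |= 105<<0 -> acc=105 shift=7
  byte[5]=0xD9 cont=1 payload=0x59=89: acc |= 89<<7 -> acc=11497 shift=14
  byte[6]=0x49 cont=0 payload=0x49=73: acc |= 73<<14 -> acc=1207529 shift=21 [end]
Varint 3: bytes[4:7] = E9 D9 49 -> value 1207529 (3 byte(s))
  byte[7]=0x72 cont=0 payload=0x72=114: acc |= 114<<0 -> acc=114 shift=7 [end]
Varint 4: bytes[7:8] = 72 -> value 114 (1 byte(s))
  byte[8]=0x2B cont=0 payload=0x2B=43: acc |= 43<<0 -> acc=43 shift=7 [end]
Varint 5: bytes[8:9] = 2B -> value 43 (1 byte(s))

Answer: 4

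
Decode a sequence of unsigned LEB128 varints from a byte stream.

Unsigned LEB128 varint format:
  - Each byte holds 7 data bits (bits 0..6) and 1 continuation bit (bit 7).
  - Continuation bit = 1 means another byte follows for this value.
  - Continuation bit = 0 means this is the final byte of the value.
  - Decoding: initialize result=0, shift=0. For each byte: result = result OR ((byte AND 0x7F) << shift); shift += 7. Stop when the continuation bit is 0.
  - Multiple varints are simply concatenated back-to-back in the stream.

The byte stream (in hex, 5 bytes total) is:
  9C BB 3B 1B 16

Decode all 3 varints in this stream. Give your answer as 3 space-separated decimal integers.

Answer: 974236 27 22

Derivation:
  byte[0]=0x9C cont=1 payload=0x1C=28: acc |= 28<<0 -> acc=28 shift=7
  byte[1]=0xBB cont=1 payload=0x3B=59: acc |= 59<<7 -> acc=7580 shift=14
  byte[2]=0x3B cont=0 payload=0x3B=59: acc |= 59<<14 -> acc=974236 shift=21 [end]
Varint 1: bytes[0:3] = 9C BB 3B -> value 974236 (3 byte(s))
  byte[3]=0x1B cont=0 payload=0x1B=27: acc |= 27<<0 -> acc=27 shift=7 [end]
Varint 2: bytes[3:4] = 1B -> value 27 (1 byte(s))
  byte[4]=0x16 cont=0 payload=0x16=22: acc |= 22<<0 -> acc=22 shift=7 [end]
Varint 3: bytes[4:5] = 16 -> value 22 (1 byte(s))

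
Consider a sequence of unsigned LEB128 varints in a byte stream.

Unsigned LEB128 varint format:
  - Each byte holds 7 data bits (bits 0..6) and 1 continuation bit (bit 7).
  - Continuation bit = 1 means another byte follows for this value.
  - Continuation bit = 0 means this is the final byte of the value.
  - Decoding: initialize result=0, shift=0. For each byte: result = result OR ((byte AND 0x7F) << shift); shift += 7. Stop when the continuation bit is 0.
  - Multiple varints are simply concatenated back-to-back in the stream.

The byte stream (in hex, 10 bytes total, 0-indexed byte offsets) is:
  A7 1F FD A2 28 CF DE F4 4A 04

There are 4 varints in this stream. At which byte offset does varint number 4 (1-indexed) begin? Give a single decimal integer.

  byte[0]=0xA7 cont=1 payload=0x27=39: acc |= 39<<0 -> acc=39 shift=7
  byte[1]=0x1F cont=0 payload=0x1F=31: acc |= 31<<7 -> acc=4007 shift=14 [end]
Varint 1: bytes[0:2] = A7 1F -> value 4007 (2 byte(s))
  byte[2]=0xFD cont=1 payload=0x7D=125: acc |= 125<<0 -> acc=125 shift=7
  byte[3]=0xA2 cont=1 payload=0x22=34: acc |= 34<<7 -> acc=4477 shift=14
  byte[4]=0x28 cont=0 payload=0x28=40: acc |= 40<<14 -> acc=659837 shift=21 [end]
Varint 2: bytes[2:5] = FD A2 28 -> value 659837 (3 byte(s))
  byte[5]=0xCF cont=1 payload=0x4F=79: acc |= 79<<0 -> acc=79 shift=7
  byte[6]=0xDE cont=1 payload=0x5E=94: acc |= 94<<7 -> acc=12111 shift=14
  byte[7]=0xF4 cont=1 payload=0x74=116: acc |= 116<<14 -> acc=1912655 shift=21
  byte[8]=0x4A cont=0 payload=0x4A=74: acc |= 74<<21 -> acc=157101903 shift=28 [end]
Varint 3: bytes[5:9] = CF DE F4 4A -> value 157101903 (4 byte(s))
  byte[9]=0x04 cont=0 payload=0x04=4: acc |= 4<<0 -> acc=4 shift=7 [end]
Varint 4: bytes[9:10] = 04 -> value 4 (1 byte(s))

Answer: 9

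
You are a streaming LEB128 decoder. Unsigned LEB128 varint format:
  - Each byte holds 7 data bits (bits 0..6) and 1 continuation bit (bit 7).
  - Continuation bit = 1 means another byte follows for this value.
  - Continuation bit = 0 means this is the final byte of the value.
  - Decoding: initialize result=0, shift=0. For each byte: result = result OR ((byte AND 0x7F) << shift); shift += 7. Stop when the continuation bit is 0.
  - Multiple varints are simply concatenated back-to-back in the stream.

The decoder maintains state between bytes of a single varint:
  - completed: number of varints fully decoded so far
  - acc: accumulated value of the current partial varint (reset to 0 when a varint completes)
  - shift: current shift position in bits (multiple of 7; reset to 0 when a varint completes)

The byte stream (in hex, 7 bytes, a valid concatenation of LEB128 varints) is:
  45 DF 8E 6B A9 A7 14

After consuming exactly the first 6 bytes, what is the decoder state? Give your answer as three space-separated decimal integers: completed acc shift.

byte[0]=0x45 cont=0 payload=0x45: varint #1 complete (value=69); reset -> completed=1 acc=0 shift=0
byte[1]=0xDF cont=1 payload=0x5F: acc |= 95<<0 -> completed=1 acc=95 shift=7
byte[2]=0x8E cont=1 payload=0x0E: acc |= 14<<7 -> completed=1 acc=1887 shift=14
byte[3]=0x6B cont=0 payload=0x6B: varint #2 complete (value=1754975); reset -> completed=2 acc=0 shift=0
byte[4]=0xA9 cont=1 payload=0x29: acc |= 41<<0 -> completed=2 acc=41 shift=7
byte[5]=0xA7 cont=1 payload=0x27: acc |= 39<<7 -> completed=2 acc=5033 shift=14

Answer: 2 5033 14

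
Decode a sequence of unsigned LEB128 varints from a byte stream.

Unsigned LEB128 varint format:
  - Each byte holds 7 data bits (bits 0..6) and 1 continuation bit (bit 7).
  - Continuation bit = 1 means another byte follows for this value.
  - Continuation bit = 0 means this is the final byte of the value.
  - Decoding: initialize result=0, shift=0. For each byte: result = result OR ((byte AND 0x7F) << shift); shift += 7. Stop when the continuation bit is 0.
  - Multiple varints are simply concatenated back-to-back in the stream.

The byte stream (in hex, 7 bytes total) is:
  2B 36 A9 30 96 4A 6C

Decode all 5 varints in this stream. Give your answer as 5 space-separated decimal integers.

  byte[0]=0x2B cont=0 payload=0x2B=43: acc |= 43<<0 -> acc=43 shift=7 [end]
Varint 1: bytes[0:1] = 2B -> value 43 (1 byte(s))
  byte[1]=0x36 cont=0 payload=0x36=54: acc |= 54<<0 -> acc=54 shift=7 [end]
Varint 2: bytes[1:2] = 36 -> value 54 (1 byte(s))
  byte[2]=0xA9 cont=1 payload=0x29=41: acc |= 41<<0 -> acc=41 shift=7
  byte[3]=0x30 cont=0 payload=0x30=48: acc |= 48<<7 -> acc=6185 shift=14 [end]
Varint 3: bytes[2:4] = A9 30 -> value 6185 (2 byte(s))
  byte[4]=0x96 cont=1 payload=0x16=22: acc |= 22<<0 -> acc=22 shift=7
  byte[5]=0x4A cont=0 payload=0x4A=74: acc |= 74<<7 -> acc=9494 shift=14 [end]
Varint 4: bytes[4:6] = 96 4A -> value 9494 (2 byte(s))
  byte[6]=0x6C cont=0 payload=0x6C=108: acc |= 108<<0 -> acc=108 shift=7 [end]
Varint 5: bytes[6:7] = 6C -> value 108 (1 byte(s))

Answer: 43 54 6185 9494 108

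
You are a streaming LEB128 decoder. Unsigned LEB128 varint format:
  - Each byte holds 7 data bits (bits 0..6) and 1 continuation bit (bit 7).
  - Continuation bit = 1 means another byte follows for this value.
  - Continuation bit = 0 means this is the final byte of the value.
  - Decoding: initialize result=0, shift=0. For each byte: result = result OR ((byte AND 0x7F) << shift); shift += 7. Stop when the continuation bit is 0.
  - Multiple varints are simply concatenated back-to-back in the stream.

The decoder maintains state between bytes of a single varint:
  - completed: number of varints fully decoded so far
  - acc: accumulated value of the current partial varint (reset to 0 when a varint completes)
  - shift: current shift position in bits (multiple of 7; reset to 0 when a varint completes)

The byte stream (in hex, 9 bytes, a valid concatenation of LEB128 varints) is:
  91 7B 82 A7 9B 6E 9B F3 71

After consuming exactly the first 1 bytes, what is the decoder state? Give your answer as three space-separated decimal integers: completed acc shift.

Answer: 0 17 7

Derivation:
byte[0]=0x91 cont=1 payload=0x11: acc |= 17<<0 -> completed=0 acc=17 shift=7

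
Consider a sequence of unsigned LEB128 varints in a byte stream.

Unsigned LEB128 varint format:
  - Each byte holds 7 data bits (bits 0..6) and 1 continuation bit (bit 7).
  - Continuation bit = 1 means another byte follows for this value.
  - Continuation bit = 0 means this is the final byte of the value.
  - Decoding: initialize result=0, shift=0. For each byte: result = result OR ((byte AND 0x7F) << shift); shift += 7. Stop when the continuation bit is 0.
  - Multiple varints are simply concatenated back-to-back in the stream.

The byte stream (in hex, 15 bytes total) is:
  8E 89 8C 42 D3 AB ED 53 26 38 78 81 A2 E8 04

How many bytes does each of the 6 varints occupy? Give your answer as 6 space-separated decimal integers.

  byte[0]=0x8E cont=1 payload=0x0E=14: acc |= 14<<0 -> acc=14 shift=7
  byte[1]=0x89 cont=1 payload=0x09=9: acc |= 9<<7 -> acc=1166 shift=14
  byte[2]=0x8C cont=1 payload=0x0C=12: acc |= 12<<14 -> acc=197774 shift=21
  byte[3]=0x42 cont=0 payload=0x42=66: acc |= 66<<21 -> acc=138609806 shift=28 [end]
Varint 1: bytes[0:4] = 8E 89 8C 42 -> value 138609806 (4 byte(s))
  byte[4]=0xD3 cont=1 payload=0x53=83: acc |= 83<<0 -> acc=83 shift=7
  byte[5]=0xAB cont=1 payload=0x2B=43: acc |= 43<<7 -> acc=5587 shift=14
  byte[6]=0xED cont=1 payload=0x6D=109: acc |= 109<<14 -> acc=1791443 shift=21
  byte[7]=0x53 cont=0 payload=0x53=83: acc |= 83<<21 -> acc=175855059 shift=28 [end]
Varint 2: bytes[4:8] = D3 AB ED 53 -> value 175855059 (4 byte(s))
  byte[8]=0x26 cont=0 payload=0x26=38: acc |= 38<<0 -> acc=38 shift=7 [end]
Varint 3: bytes[8:9] = 26 -> value 38 (1 byte(s))
  byte[9]=0x38 cont=0 payload=0x38=56: acc |= 56<<0 -> acc=56 shift=7 [end]
Varint 4: bytes[9:10] = 38 -> value 56 (1 byte(s))
  byte[10]=0x78 cont=0 payload=0x78=120: acc |= 120<<0 -> acc=120 shift=7 [end]
Varint 5: bytes[10:11] = 78 -> value 120 (1 byte(s))
  byte[11]=0x81 cont=1 payload=0x01=1: acc |= 1<<0 -> acc=1 shift=7
  byte[12]=0xA2 cont=1 payload=0x22=34: acc |= 34<<7 -> acc=4353 shift=14
  byte[13]=0xE8 cont=1 payload=0x68=104: acc |= 104<<14 -> acc=1708289 shift=21
  byte[14]=0x04 cont=0 payload=0x04=4: acc |= 4<<21 -> acc=10096897 shift=28 [end]
Varint 6: bytes[11:15] = 81 A2 E8 04 -> value 10096897 (4 byte(s))

Answer: 4 4 1 1 1 4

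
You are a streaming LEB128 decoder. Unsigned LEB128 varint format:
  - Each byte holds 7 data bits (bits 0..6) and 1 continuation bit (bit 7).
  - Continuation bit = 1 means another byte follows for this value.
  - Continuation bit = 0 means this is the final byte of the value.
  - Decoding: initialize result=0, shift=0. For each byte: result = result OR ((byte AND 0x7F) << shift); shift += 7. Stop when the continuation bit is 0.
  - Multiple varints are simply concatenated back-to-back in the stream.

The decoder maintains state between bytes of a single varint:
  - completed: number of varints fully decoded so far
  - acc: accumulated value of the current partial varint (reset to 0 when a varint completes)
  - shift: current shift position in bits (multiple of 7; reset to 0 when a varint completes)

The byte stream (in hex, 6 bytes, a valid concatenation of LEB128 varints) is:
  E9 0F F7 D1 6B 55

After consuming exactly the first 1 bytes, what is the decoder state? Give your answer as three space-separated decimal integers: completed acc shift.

Answer: 0 105 7

Derivation:
byte[0]=0xE9 cont=1 payload=0x69: acc |= 105<<0 -> completed=0 acc=105 shift=7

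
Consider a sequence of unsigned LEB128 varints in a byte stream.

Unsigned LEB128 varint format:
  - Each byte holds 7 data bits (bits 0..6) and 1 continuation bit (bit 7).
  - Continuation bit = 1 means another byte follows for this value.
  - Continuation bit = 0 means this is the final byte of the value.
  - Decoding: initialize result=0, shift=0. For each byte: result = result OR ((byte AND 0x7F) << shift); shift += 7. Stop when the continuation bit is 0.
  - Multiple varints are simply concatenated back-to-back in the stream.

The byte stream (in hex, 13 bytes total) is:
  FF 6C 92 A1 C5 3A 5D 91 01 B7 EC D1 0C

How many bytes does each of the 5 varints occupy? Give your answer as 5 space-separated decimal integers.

  byte[0]=0xFF cont=1 payload=0x7F=127: acc |= 127<<0 -> acc=127 shift=7
  byte[1]=0x6C cont=0 payload=0x6C=108: acc |= 108<<7 -> acc=13951 shift=14 [end]
Varint 1: bytes[0:2] = FF 6C -> value 13951 (2 byte(s))
  byte[2]=0x92 cont=1 payload=0x12=18: acc |= 18<<0 -> acc=18 shift=7
  byte[3]=0xA1 cont=1 payload=0x21=33: acc |= 33<<7 -> acc=4242 shift=14
  byte[4]=0xC5 cont=1 payload=0x45=69: acc |= 69<<14 -> acc=1134738 shift=21
  byte[5]=0x3A cont=0 payload=0x3A=58: acc |= 58<<21 -> acc=122769554 shift=28 [end]
Varint 2: bytes[2:6] = 92 A1 C5 3A -> value 122769554 (4 byte(s))
  byte[6]=0x5D cont=0 payload=0x5D=93: acc |= 93<<0 -> acc=93 shift=7 [end]
Varint 3: bytes[6:7] = 5D -> value 93 (1 byte(s))
  byte[7]=0x91 cont=1 payload=0x11=17: acc |= 17<<0 -> acc=17 shift=7
  byte[8]=0x01 cont=0 payload=0x01=1: acc |= 1<<7 -> acc=145 shift=14 [end]
Varint 4: bytes[7:9] = 91 01 -> value 145 (2 byte(s))
  byte[9]=0xB7 cont=1 payload=0x37=55: acc |= 55<<0 -> acc=55 shift=7
  byte[10]=0xEC cont=1 payload=0x6C=108: acc |= 108<<7 -> acc=13879 shift=14
  byte[11]=0xD1 cont=1 payload=0x51=81: acc |= 81<<14 -> acc=1340983 shift=21
  byte[12]=0x0C cont=0 payload=0x0C=12: acc |= 12<<21 -> acc=26506807 shift=28 [end]
Varint 5: bytes[9:13] = B7 EC D1 0C -> value 26506807 (4 byte(s))

Answer: 2 4 1 2 4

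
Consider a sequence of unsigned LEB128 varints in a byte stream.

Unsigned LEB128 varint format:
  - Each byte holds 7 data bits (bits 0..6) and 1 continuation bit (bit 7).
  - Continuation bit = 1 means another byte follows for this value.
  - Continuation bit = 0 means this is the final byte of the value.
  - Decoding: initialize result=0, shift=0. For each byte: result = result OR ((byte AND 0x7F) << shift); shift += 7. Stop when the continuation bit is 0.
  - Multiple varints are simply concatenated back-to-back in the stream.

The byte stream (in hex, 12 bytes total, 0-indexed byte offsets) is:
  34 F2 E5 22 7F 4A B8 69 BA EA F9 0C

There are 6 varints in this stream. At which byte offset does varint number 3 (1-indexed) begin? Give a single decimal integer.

  byte[0]=0x34 cont=0 payload=0x34=52: acc |= 52<<0 -> acc=52 shift=7 [end]
Varint 1: bytes[0:1] = 34 -> value 52 (1 byte(s))
  byte[1]=0xF2 cont=1 payload=0x72=114: acc |= 114<<0 -> acc=114 shift=7
  byte[2]=0xE5 cont=1 payload=0x65=101: acc |= 101<<7 -> acc=13042 shift=14
  byte[3]=0x22 cont=0 payload=0x22=34: acc |= 34<<14 -> acc=570098 shift=21 [end]
Varint 2: bytes[1:4] = F2 E5 22 -> value 570098 (3 byte(s))
  byte[4]=0x7F cont=0 payload=0x7F=127: acc |= 127<<0 -> acc=127 shift=7 [end]
Varint 3: bytes[4:5] = 7F -> value 127 (1 byte(s))
  byte[5]=0x4A cont=0 payload=0x4A=74: acc |= 74<<0 -> acc=74 shift=7 [end]
Varint 4: bytes[5:6] = 4A -> value 74 (1 byte(s))
  byte[6]=0xB8 cont=1 payload=0x38=56: acc |= 56<<0 -> acc=56 shift=7
  byte[7]=0x69 cont=0 payload=0x69=105: acc |= 105<<7 -> acc=13496 shift=14 [end]
Varint 5: bytes[6:8] = B8 69 -> value 13496 (2 byte(s))
  byte[8]=0xBA cont=1 payload=0x3A=58: acc |= 58<<0 -> acc=58 shift=7
  byte[9]=0xEA cont=1 payload=0x6A=106: acc |= 106<<7 -> acc=13626 shift=14
  byte[10]=0xF9 cont=1 payload=0x79=121: acc |= 121<<14 -> acc=1996090 shift=21
  byte[11]=0x0C cont=0 payload=0x0C=12: acc |= 12<<21 -> acc=27161914 shift=28 [end]
Varint 6: bytes[8:12] = BA EA F9 0C -> value 27161914 (4 byte(s))

Answer: 4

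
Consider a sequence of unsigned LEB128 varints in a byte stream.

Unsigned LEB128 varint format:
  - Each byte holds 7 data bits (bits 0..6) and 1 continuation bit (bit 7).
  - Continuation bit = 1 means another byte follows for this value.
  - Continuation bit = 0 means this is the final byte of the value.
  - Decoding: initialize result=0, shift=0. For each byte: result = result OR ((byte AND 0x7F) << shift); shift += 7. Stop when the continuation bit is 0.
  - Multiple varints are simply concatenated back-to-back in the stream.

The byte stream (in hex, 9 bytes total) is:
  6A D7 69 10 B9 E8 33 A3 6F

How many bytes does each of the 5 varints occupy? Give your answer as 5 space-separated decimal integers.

  byte[0]=0x6A cont=0 payload=0x6A=106: acc |= 106<<0 -> acc=106 shift=7 [end]
Varint 1: bytes[0:1] = 6A -> value 106 (1 byte(s))
  byte[1]=0xD7 cont=1 payload=0x57=87: acc |= 87<<0 -> acc=87 shift=7
  byte[2]=0x69 cont=0 payload=0x69=105: acc |= 105<<7 -> acc=13527 shift=14 [end]
Varint 2: bytes[1:3] = D7 69 -> value 13527 (2 byte(s))
  byte[3]=0x10 cont=0 payload=0x10=16: acc |= 16<<0 -> acc=16 shift=7 [end]
Varint 3: bytes[3:4] = 10 -> value 16 (1 byte(s))
  byte[4]=0xB9 cont=1 payload=0x39=57: acc |= 57<<0 -> acc=57 shift=7
  byte[5]=0xE8 cont=1 payload=0x68=104: acc |= 104<<7 -> acc=13369 shift=14
  byte[6]=0x33 cont=0 payload=0x33=51: acc |= 51<<14 -> acc=848953 shift=21 [end]
Varint 4: bytes[4:7] = B9 E8 33 -> value 848953 (3 byte(s))
  byte[7]=0xA3 cont=1 payload=0x23=35: acc |= 35<<0 -> acc=35 shift=7
  byte[8]=0x6F cont=0 payload=0x6F=111: acc |= 111<<7 -> acc=14243 shift=14 [end]
Varint 5: bytes[7:9] = A3 6F -> value 14243 (2 byte(s))

Answer: 1 2 1 3 2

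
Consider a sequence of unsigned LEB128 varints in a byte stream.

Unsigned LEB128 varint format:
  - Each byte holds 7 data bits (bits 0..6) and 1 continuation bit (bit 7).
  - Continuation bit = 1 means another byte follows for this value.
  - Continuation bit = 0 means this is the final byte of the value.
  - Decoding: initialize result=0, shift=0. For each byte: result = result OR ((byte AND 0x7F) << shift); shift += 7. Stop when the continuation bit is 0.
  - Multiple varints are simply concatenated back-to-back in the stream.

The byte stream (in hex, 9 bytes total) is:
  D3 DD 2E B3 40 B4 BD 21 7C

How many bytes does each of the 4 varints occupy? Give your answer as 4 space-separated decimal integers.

  byte[0]=0xD3 cont=1 payload=0x53=83: acc |= 83<<0 -> acc=83 shift=7
  byte[1]=0xDD cont=1 payload=0x5D=93: acc |= 93<<7 -> acc=11987 shift=14
  byte[2]=0x2E cont=0 payload=0x2E=46: acc |= 46<<14 -> acc=765651 shift=21 [end]
Varint 1: bytes[0:3] = D3 DD 2E -> value 765651 (3 byte(s))
  byte[3]=0xB3 cont=1 payload=0x33=51: acc |= 51<<0 -> acc=51 shift=7
  byte[4]=0x40 cont=0 payload=0x40=64: acc |= 64<<7 -> acc=8243 shift=14 [end]
Varint 2: bytes[3:5] = B3 40 -> value 8243 (2 byte(s))
  byte[5]=0xB4 cont=1 payload=0x34=52: acc |= 52<<0 -> acc=52 shift=7
  byte[6]=0xBD cont=1 payload=0x3D=61: acc |= 61<<7 -> acc=7860 shift=14
  byte[7]=0x21 cont=0 payload=0x21=33: acc |= 33<<14 -> acc=548532 shift=21 [end]
Varint 3: bytes[5:8] = B4 BD 21 -> value 548532 (3 byte(s))
  byte[8]=0x7C cont=0 payload=0x7C=124: acc |= 124<<0 -> acc=124 shift=7 [end]
Varint 4: bytes[8:9] = 7C -> value 124 (1 byte(s))

Answer: 3 2 3 1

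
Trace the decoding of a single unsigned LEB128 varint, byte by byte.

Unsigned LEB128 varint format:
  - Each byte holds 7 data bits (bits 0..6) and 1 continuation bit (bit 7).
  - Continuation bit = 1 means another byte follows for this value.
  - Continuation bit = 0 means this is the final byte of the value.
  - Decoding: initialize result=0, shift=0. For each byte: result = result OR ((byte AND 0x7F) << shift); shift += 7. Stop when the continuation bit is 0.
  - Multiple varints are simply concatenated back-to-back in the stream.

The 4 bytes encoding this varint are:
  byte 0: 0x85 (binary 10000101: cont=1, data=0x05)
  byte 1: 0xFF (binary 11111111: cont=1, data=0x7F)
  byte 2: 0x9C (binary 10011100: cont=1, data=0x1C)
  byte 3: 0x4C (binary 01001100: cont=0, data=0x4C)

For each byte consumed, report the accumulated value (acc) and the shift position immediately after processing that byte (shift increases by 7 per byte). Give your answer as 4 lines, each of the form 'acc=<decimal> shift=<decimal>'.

byte 0=0x85: payload=0x05=5, contrib = 5<<0 = 5; acc -> 5, shift -> 7
byte 1=0xFF: payload=0x7F=127, contrib = 127<<7 = 16256; acc -> 16261, shift -> 14
byte 2=0x9C: payload=0x1C=28, contrib = 28<<14 = 458752; acc -> 475013, shift -> 21
byte 3=0x4C: payload=0x4C=76, contrib = 76<<21 = 159383552; acc -> 159858565, shift -> 28

Answer: acc=5 shift=7
acc=16261 shift=14
acc=475013 shift=21
acc=159858565 shift=28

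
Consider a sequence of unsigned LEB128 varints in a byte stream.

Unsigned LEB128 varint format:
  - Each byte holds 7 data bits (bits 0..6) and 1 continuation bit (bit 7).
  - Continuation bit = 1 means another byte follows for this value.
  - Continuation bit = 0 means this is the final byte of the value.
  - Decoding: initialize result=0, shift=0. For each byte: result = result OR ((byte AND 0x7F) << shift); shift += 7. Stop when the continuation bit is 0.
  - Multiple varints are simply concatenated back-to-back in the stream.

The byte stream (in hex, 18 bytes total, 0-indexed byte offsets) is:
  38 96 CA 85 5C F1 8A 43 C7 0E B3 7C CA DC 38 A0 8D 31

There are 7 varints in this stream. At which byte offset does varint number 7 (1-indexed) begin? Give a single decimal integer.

Answer: 15

Derivation:
  byte[0]=0x38 cont=0 payload=0x38=56: acc |= 56<<0 -> acc=56 shift=7 [end]
Varint 1: bytes[0:1] = 38 -> value 56 (1 byte(s))
  byte[1]=0x96 cont=1 payload=0x16=22: acc |= 22<<0 -> acc=22 shift=7
  byte[2]=0xCA cont=1 payload=0x4A=74: acc |= 74<<7 -> acc=9494 shift=14
  byte[3]=0x85 cont=1 payload=0x05=5: acc |= 5<<14 -> acc=91414 shift=21
  byte[4]=0x5C cont=0 payload=0x5C=92: acc |= 92<<21 -> acc=193029398 shift=28 [end]
Varint 2: bytes[1:5] = 96 CA 85 5C -> value 193029398 (4 byte(s))
  byte[5]=0xF1 cont=1 payload=0x71=113: acc |= 113<<0 -> acc=113 shift=7
  byte[6]=0x8A cont=1 payload=0x0A=10: acc |= 10<<7 -> acc=1393 shift=14
  byte[7]=0x43 cont=0 payload=0x43=67: acc |= 67<<14 -> acc=1099121 shift=21 [end]
Varint 3: bytes[5:8] = F1 8A 43 -> value 1099121 (3 byte(s))
  byte[8]=0xC7 cont=1 payload=0x47=71: acc |= 71<<0 -> acc=71 shift=7
  byte[9]=0x0E cont=0 payload=0x0E=14: acc |= 14<<7 -> acc=1863 shift=14 [end]
Varint 4: bytes[8:10] = C7 0E -> value 1863 (2 byte(s))
  byte[10]=0xB3 cont=1 payload=0x33=51: acc |= 51<<0 -> acc=51 shift=7
  byte[11]=0x7C cont=0 payload=0x7C=124: acc |= 124<<7 -> acc=15923 shift=14 [end]
Varint 5: bytes[10:12] = B3 7C -> value 15923 (2 byte(s))
  byte[12]=0xCA cont=1 payload=0x4A=74: acc |= 74<<0 -> acc=74 shift=7
  byte[13]=0xDC cont=1 payload=0x5C=92: acc |= 92<<7 -> acc=11850 shift=14
  byte[14]=0x38 cont=0 payload=0x38=56: acc |= 56<<14 -> acc=929354 shift=21 [end]
Varint 6: bytes[12:15] = CA DC 38 -> value 929354 (3 byte(s))
  byte[15]=0xA0 cont=1 payload=0x20=32: acc |= 32<<0 -> acc=32 shift=7
  byte[16]=0x8D cont=1 payload=0x0D=13: acc |= 13<<7 -> acc=1696 shift=14
  byte[17]=0x31 cont=0 payload=0x31=49: acc |= 49<<14 -> acc=804512 shift=21 [end]
Varint 7: bytes[15:18] = A0 8D 31 -> value 804512 (3 byte(s))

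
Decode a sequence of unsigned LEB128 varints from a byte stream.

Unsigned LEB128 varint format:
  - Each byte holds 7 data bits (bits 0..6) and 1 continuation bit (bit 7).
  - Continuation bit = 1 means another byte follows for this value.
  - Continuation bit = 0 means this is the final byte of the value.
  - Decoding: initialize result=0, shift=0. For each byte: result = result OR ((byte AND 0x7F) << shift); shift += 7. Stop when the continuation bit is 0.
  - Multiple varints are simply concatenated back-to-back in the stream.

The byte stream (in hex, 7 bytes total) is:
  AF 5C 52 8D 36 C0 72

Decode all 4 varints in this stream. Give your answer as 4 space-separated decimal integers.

  byte[0]=0xAF cont=1 payload=0x2F=47: acc |= 47<<0 -> acc=47 shift=7
  byte[1]=0x5C cont=0 payload=0x5C=92: acc |= 92<<7 -> acc=11823 shift=14 [end]
Varint 1: bytes[0:2] = AF 5C -> value 11823 (2 byte(s))
  byte[2]=0x52 cont=0 payload=0x52=82: acc |= 82<<0 -> acc=82 shift=7 [end]
Varint 2: bytes[2:3] = 52 -> value 82 (1 byte(s))
  byte[3]=0x8D cont=1 payload=0x0D=13: acc |= 13<<0 -> acc=13 shift=7
  byte[4]=0x36 cont=0 payload=0x36=54: acc |= 54<<7 -> acc=6925 shift=14 [end]
Varint 3: bytes[3:5] = 8D 36 -> value 6925 (2 byte(s))
  byte[5]=0xC0 cont=1 payload=0x40=64: acc |= 64<<0 -> acc=64 shift=7
  byte[6]=0x72 cont=0 payload=0x72=114: acc |= 114<<7 -> acc=14656 shift=14 [end]
Varint 4: bytes[5:7] = C0 72 -> value 14656 (2 byte(s))

Answer: 11823 82 6925 14656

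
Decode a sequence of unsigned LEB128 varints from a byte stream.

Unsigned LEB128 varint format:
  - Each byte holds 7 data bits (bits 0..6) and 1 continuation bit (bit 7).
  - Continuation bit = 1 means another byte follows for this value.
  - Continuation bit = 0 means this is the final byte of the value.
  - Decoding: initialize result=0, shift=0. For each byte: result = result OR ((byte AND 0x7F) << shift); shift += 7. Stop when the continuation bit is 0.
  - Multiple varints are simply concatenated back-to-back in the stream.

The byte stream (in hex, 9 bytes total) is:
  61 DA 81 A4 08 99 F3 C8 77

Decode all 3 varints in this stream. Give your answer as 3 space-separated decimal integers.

  byte[0]=0x61 cont=0 payload=0x61=97: acc |= 97<<0 -> acc=97 shift=7 [end]
Varint 1: bytes[0:1] = 61 -> value 97 (1 byte(s))
  byte[1]=0xDA cont=1 payload=0x5A=90: acc |= 90<<0 -> acc=90 shift=7
  byte[2]=0x81 cont=1 payload=0x01=1: acc |= 1<<7 -> acc=218 shift=14
  byte[3]=0xA4 cont=1 payload=0x24=36: acc |= 36<<14 -> acc=590042 shift=21
  byte[4]=0x08 cont=0 payload=0x08=8: acc |= 8<<21 -> acc=17367258 shift=28 [end]
Varint 2: bytes[1:5] = DA 81 A4 08 -> value 17367258 (4 byte(s))
  byte[5]=0x99 cont=1 payload=0x19=25: acc |= 25<<0 -> acc=25 shift=7
  byte[6]=0xF3 cont=1 payload=0x73=115: acc |= 115<<7 -> acc=14745 shift=14
  byte[7]=0xC8 cont=1 payload=0x48=72: acc |= 72<<14 -> acc=1194393 shift=21
  byte[8]=0x77 cont=0 payload=0x77=119: acc |= 119<<21 -> acc=250755481 shift=28 [end]
Varint 3: bytes[5:9] = 99 F3 C8 77 -> value 250755481 (4 byte(s))

Answer: 97 17367258 250755481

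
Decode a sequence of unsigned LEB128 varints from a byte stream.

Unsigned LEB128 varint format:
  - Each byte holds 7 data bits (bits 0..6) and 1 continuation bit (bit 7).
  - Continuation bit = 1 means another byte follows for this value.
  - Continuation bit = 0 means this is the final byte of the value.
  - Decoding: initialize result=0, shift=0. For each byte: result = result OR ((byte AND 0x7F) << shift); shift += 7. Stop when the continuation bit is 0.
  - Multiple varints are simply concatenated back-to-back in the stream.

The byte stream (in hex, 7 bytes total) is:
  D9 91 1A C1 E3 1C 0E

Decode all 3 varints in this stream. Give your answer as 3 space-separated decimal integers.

  byte[0]=0xD9 cont=1 payload=0x59=89: acc |= 89<<0 -> acc=89 shift=7
  byte[1]=0x91 cont=1 payload=0x11=17: acc |= 17<<7 -> acc=2265 shift=14
  byte[2]=0x1A cont=0 payload=0x1A=26: acc |= 26<<14 -> acc=428249 shift=21 [end]
Varint 1: bytes[0:3] = D9 91 1A -> value 428249 (3 byte(s))
  byte[3]=0xC1 cont=1 payload=0x41=65: acc |= 65<<0 -> acc=65 shift=7
  byte[4]=0xE3 cont=1 payload=0x63=99: acc |= 99<<7 -> acc=12737 shift=14
  byte[5]=0x1C cont=0 payload=0x1C=28: acc |= 28<<14 -> acc=471489 shift=21 [end]
Varint 2: bytes[3:6] = C1 E3 1C -> value 471489 (3 byte(s))
  byte[6]=0x0E cont=0 payload=0x0E=14: acc |= 14<<0 -> acc=14 shift=7 [end]
Varint 3: bytes[6:7] = 0E -> value 14 (1 byte(s))

Answer: 428249 471489 14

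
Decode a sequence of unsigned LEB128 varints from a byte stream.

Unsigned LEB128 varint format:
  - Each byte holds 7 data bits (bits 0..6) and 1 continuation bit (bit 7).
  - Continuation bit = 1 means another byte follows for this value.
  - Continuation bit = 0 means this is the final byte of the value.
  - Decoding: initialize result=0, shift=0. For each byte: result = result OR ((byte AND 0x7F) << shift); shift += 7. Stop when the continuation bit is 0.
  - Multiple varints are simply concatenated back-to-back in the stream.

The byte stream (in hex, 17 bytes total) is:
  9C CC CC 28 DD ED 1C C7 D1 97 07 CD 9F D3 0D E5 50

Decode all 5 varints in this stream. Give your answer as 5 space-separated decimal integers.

Answer: 85141020 472797 15067335 28626893 10341

Derivation:
  byte[0]=0x9C cont=1 payload=0x1C=28: acc |= 28<<0 -> acc=28 shift=7
  byte[1]=0xCC cont=1 payload=0x4C=76: acc |= 76<<7 -> acc=9756 shift=14
  byte[2]=0xCC cont=1 payload=0x4C=76: acc |= 76<<14 -> acc=1254940 shift=21
  byte[3]=0x28 cont=0 payload=0x28=40: acc |= 40<<21 -> acc=85141020 shift=28 [end]
Varint 1: bytes[0:4] = 9C CC CC 28 -> value 85141020 (4 byte(s))
  byte[4]=0xDD cont=1 payload=0x5D=93: acc |= 93<<0 -> acc=93 shift=7
  byte[5]=0xED cont=1 payload=0x6D=109: acc |= 109<<7 -> acc=14045 shift=14
  byte[6]=0x1C cont=0 payload=0x1C=28: acc |= 28<<14 -> acc=472797 shift=21 [end]
Varint 2: bytes[4:7] = DD ED 1C -> value 472797 (3 byte(s))
  byte[7]=0xC7 cont=1 payload=0x47=71: acc |= 71<<0 -> acc=71 shift=7
  byte[8]=0xD1 cont=1 payload=0x51=81: acc |= 81<<7 -> acc=10439 shift=14
  byte[9]=0x97 cont=1 payload=0x17=23: acc |= 23<<14 -> acc=387271 shift=21
  byte[10]=0x07 cont=0 payload=0x07=7: acc |= 7<<21 -> acc=15067335 shift=28 [end]
Varint 3: bytes[7:11] = C7 D1 97 07 -> value 15067335 (4 byte(s))
  byte[11]=0xCD cont=1 payload=0x4D=77: acc |= 77<<0 -> acc=77 shift=7
  byte[12]=0x9F cont=1 payload=0x1F=31: acc |= 31<<7 -> acc=4045 shift=14
  byte[13]=0xD3 cont=1 payload=0x53=83: acc |= 83<<14 -> acc=1363917 shift=21
  byte[14]=0x0D cont=0 payload=0x0D=13: acc |= 13<<21 -> acc=28626893 shift=28 [end]
Varint 4: bytes[11:15] = CD 9F D3 0D -> value 28626893 (4 byte(s))
  byte[15]=0xE5 cont=1 payload=0x65=101: acc |= 101<<0 -> acc=101 shift=7
  byte[16]=0x50 cont=0 payload=0x50=80: acc |= 80<<7 -> acc=10341 shift=14 [end]
Varint 5: bytes[15:17] = E5 50 -> value 10341 (2 byte(s))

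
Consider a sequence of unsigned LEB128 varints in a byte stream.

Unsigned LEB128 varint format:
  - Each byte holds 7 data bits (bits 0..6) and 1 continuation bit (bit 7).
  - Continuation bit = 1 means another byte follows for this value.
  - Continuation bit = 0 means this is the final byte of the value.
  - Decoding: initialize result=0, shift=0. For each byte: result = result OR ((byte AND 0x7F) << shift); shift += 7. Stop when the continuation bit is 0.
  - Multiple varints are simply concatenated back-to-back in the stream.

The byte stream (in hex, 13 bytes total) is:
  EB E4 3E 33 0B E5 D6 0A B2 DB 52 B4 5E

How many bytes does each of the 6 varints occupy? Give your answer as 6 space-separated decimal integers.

Answer: 3 1 1 3 3 2

Derivation:
  byte[0]=0xEB cont=1 payload=0x6B=107: acc |= 107<<0 -> acc=107 shift=7
  byte[1]=0xE4 cont=1 payload=0x64=100: acc |= 100<<7 -> acc=12907 shift=14
  byte[2]=0x3E cont=0 payload=0x3E=62: acc |= 62<<14 -> acc=1028715 shift=21 [end]
Varint 1: bytes[0:3] = EB E4 3E -> value 1028715 (3 byte(s))
  byte[3]=0x33 cont=0 payload=0x33=51: acc |= 51<<0 -> acc=51 shift=7 [end]
Varint 2: bytes[3:4] = 33 -> value 51 (1 byte(s))
  byte[4]=0x0B cont=0 payload=0x0B=11: acc |= 11<<0 -> acc=11 shift=7 [end]
Varint 3: bytes[4:5] = 0B -> value 11 (1 byte(s))
  byte[5]=0xE5 cont=1 payload=0x65=101: acc |= 101<<0 -> acc=101 shift=7
  byte[6]=0xD6 cont=1 payload=0x56=86: acc |= 86<<7 -> acc=11109 shift=14
  byte[7]=0x0A cont=0 payload=0x0A=10: acc |= 10<<14 -> acc=174949 shift=21 [end]
Varint 4: bytes[5:8] = E5 D6 0A -> value 174949 (3 byte(s))
  byte[8]=0xB2 cont=1 payload=0x32=50: acc |= 50<<0 -> acc=50 shift=7
  byte[9]=0xDB cont=1 payload=0x5B=91: acc |= 91<<7 -> acc=11698 shift=14
  byte[10]=0x52 cont=0 payload=0x52=82: acc |= 82<<14 -> acc=1355186 shift=21 [end]
Varint 5: bytes[8:11] = B2 DB 52 -> value 1355186 (3 byte(s))
  byte[11]=0xB4 cont=1 payload=0x34=52: acc |= 52<<0 -> acc=52 shift=7
  byte[12]=0x5E cont=0 payload=0x5E=94: acc |= 94<<7 -> acc=12084 shift=14 [end]
Varint 6: bytes[11:13] = B4 5E -> value 12084 (2 byte(s))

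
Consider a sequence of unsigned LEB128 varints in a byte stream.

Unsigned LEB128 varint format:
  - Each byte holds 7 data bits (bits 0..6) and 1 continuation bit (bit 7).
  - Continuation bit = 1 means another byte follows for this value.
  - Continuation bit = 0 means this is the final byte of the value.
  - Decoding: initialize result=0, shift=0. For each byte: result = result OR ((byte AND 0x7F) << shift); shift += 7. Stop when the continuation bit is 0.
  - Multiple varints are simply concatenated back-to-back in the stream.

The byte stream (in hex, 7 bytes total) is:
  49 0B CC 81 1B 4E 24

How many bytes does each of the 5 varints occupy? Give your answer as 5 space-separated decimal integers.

  byte[0]=0x49 cont=0 payload=0x49=73: acc |= 73<<0 -> acc=73 shift=7 [end]
Varint 1: bytes[0:1] = 49 -> value 73 (1 byte(s))
  byte[1]=0x0B cont=0 payload=0x0B=11: acc |= 11<<0 -> acc=11 shift=7 [end]
Varint 2: bytes[1:2] = 0B -> value 11 (1 byte(s))
  byte[2]=0xCC cont=1 payload=0x4C=76: acc |= 76<<0 -> acc=76 shift=7
  byte[3]=0x81 cont=1 payload=0x01=1: acc |= 1<<7 -> acc=204 shift=14
  byte[4]=0x1B cont=0 payload=0x1B=27: acc |= 27<<14 -> acc=442572 shift=21 [end]
Varint 3: bytes[2:5] = CC 81 1B -> value 442572 (3 byte(s))
  byte[5]=0x4E cont=0 payload=0x4E=78: acc |= 78<<0 -> acc=78 shift=7 [end]
Varint 4: bytes[5:6] = 4E -> value 78 (1 byte(s))
  byte[6]=0x24 cont=0 payload=0x24=36: acc |= 36<<0 -> acc=36 shift=7 [end]
Varint 5: bytes[6:7] = 24 -> value 36 (1 byte(s))

Answer: 1 1 3 1 1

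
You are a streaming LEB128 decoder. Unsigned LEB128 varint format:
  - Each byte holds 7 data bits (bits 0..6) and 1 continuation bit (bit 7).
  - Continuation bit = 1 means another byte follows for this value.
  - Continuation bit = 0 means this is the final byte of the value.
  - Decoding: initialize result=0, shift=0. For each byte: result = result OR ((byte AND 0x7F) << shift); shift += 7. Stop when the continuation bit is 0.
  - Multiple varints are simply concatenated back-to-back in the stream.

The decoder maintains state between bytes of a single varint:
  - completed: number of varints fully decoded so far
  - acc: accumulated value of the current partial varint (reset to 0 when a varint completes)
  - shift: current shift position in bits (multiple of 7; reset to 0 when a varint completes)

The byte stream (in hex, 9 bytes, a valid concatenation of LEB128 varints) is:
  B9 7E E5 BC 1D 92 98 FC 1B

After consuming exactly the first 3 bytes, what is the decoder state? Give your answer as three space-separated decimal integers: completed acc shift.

Answer: 1 101 7

Derivation:
byte[0]=0xB9 cont=1 payload=0x39: acc |= 57<<0 -> completed=0 acc=57 shift=7
byte[1]=0x7E cont=0 payload=0x7E: varint #1 complete (value=16185); reset -> completed=1 acc=0 shift=0
byte[2]=0xE5 cont=1 payload=0x65: acc |= 101<<0 -> completed=1 acc=101 shift=7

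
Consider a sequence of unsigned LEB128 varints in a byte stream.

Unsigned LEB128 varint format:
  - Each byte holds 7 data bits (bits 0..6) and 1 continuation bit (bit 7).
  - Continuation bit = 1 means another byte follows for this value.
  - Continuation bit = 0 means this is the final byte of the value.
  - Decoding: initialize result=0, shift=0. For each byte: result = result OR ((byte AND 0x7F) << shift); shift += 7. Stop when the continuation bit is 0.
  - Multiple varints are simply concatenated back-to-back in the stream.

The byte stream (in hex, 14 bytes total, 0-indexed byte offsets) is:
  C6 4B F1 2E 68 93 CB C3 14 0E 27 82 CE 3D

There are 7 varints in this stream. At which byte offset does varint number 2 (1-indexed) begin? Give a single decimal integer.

  byte[0]=0xC6 cont=1 payload=0x46=70: acc |= 70<<0 -> acc=70 shift=7
  byte[1]=0x4B cont=0 payload=0x4B=75: acc |= 75<<7 -> acc=9670 shift=14 [end]
Varint 1: bytes[0:2] = C6 4B -> value 9670 (2 byte(s))
  byte[2]=0xF1 cont=1 payload=0x71=113: acc |= 113<<0 -> acc=113 shift=7
  byte[3]=0x2E cont=0 payload=0x2E=46: acc |= 46<<7 -> acc=6001 shift=14 [end]
Varint 2: bytes[2:4] = F1 2E -> value 6001 (2 byte(s))
  byte[4]=0x68 cont=0 payload=0x68=104: acc |= 104<<0 -> acc=104 shift=7 [end]
Varint 3: bytes[4:5] = 68 -> value 104 (1 byte(s))
  byte[5]=0x93 cont=1 payload=0x13=19: acc |= 19<<0 -> acc=19 shift=7
  byte[6]=0xCB cont=1 payload=0x4B=75: acc |= 75<<7 -> acc=9619 shift=14
  byte[7]=0xC3 cont=1 payload=0x43=67: acc |= 67<<14 -> acc=1107347 shift=21
  byte[8]=0x14 cont=0 payload=0x14=20: acc |= 20<<21 -> acc=43050387 shift=28 [end]
Varint 4: bytes[5:9] = 93 CB C3 14 -> value 43050387 (4 byte(s))
  byte[9]=0x0E cont=0 payload=0x0E=14: acc |= 14<<0 -> acc=14 shift=7 [end]
Varint 5: bytes[9:10] = 0E -> value 14 (1 byte(s))
  byte[10]=0x27 cont=0 payload=0x27=39: acc |= 39<<0 -> acc=39 shift=7 [end]
Varint 6: bytes[10:11] = 27 -> value 39 (1 byte(s))
  byte[11]=0x82 cont=1 payload=0x02=2: acc |= 2<<0 -> acc=2 shift=7
  byte[12]=0xCE cont=1 payload=0x4E=78: acc |= 78<<7 -> acc=9986 shift=14
  byte[13]=0x3D cont=0 payload=0x3D=61: acc |= 61<<14 -> acc=1009410 shift=21 [end]
Varint 7: bytes[11:14] = 82 CE 3D -> value 1009410 (3 byte(s))

Answer: 2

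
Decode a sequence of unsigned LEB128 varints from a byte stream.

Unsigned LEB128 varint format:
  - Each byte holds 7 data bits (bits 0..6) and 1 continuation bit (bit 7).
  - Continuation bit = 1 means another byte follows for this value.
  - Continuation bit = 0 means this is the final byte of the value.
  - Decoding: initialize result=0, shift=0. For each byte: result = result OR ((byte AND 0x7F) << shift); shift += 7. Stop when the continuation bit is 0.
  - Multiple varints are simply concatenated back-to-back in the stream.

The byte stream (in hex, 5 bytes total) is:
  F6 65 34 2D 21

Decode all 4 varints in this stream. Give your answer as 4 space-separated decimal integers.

Answer: 13046 52 45 33

Derivation:
  byte[0]=0xF6 cont=1 payload=0x76=118: acc |= 118<<0 -> acc=118 shift=7
  byte[1]=0x65 cont=0 payload=0x65=101: acc |= 101<<7 -> acc=13046 shift=14 [end]
Varint 1: bytes[0:2] = F6 65 -> value 13046 (2 byte(s))
  byte[2]=0x34 cont=0 payload=0x34=52: acc |= 52<<0 -> acc=52 shift=7 [end]
Varint 2: bytes[2:3] = 34 -> value 52 (1 byte(s))
  byte[3]=0x2D cont=0 payload=0x2D=45: acc |= 45<<0 -> acc=45 shift=7 [end]
Varint 3: bytes[3:4] = 2D -> value 45 (1 byte(s))
  byte[4]=0x21 cont=0 payload=0x21=33: acc |= 33<<0 -> acc=33 shift=7 [end]
Varint 4: bytes[4:5] = 21 -> value 33 (1 byte(s))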